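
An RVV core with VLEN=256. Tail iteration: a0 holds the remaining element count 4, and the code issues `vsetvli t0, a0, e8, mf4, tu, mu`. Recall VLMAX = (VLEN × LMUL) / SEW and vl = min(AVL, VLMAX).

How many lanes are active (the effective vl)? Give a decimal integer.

vl = 4

lanes per group: 256·1/4/8 = 8
vl ← min(4, 8) = 4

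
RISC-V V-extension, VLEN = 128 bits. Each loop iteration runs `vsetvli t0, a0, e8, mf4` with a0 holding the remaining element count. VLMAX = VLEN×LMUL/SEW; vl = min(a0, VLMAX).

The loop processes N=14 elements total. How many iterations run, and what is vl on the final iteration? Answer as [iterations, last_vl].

[iterations, last_vl] = [4, 2]

VLMAX = VLEN×LMUL/SEW = 128×1/4/8 = 4
iterations = ceil(14/4) = 4; final-pass vl = 2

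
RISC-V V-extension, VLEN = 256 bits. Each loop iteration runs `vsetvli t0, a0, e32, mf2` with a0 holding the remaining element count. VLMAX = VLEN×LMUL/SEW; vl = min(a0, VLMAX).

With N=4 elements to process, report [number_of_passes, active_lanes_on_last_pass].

[iterations, last_vl] = [1, 4]

lanes per group: 256·1/2/32 = 4
N=4: ⌈4/4⌉ = 1 iters; last vl = 4 − 0×4 = 4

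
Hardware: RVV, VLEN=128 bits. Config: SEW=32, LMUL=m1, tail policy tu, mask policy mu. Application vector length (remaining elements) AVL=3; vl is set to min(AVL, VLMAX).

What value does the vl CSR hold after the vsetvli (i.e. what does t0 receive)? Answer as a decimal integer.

vl = 3

VLMAX = (128 × 1) / 32 = 4 lanes
vl ← min(3, 4) = 3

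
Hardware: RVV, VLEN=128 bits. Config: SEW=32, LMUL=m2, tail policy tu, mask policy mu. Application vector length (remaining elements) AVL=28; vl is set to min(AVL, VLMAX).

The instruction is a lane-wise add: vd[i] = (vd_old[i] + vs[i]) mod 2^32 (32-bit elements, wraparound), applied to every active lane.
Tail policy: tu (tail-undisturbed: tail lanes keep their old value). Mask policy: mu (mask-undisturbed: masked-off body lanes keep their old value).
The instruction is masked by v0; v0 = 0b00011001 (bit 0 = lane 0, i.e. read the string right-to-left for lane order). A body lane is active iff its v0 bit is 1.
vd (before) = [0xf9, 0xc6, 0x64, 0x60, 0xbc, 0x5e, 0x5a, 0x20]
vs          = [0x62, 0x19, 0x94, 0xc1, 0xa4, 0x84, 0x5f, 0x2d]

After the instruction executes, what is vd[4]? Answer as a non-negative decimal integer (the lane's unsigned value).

VLMAX = VLEN×LMUL/SEW = 128×2/32 = 8
vl = min(AVL, VLMAX) = min(28, 8) = 8
[0] add(0xf9,0x62) = 0x15b
[1] mask-off/keep = 0xc6
[2] mask-off/keep = 0x64
[3] add(0x60,0xc1) = 0x121
[4] add(0xbc,0xa4) = 0x160
[5] mask-off/keep = 0x5e
[6] mask-off/keep = 0x5a
[7] mask-off/keep = 0x20

vd[4] = 352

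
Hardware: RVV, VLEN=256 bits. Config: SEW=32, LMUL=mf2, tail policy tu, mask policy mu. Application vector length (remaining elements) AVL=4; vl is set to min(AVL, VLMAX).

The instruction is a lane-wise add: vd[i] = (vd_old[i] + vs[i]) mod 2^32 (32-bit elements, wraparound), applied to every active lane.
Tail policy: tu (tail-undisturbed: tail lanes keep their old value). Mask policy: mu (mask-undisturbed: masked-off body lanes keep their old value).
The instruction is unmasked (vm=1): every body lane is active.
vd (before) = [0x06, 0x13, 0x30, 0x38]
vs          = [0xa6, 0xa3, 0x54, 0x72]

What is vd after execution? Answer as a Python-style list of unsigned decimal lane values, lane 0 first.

vd = [172, 182, 132, 170]

VLMAX = VLEN×LMUL/SEW = 256×1/2/32 = 4
vl ← min(4, 4) = 4
vd[0] add(0x06,0xa6) -> 0xac
vd[1] add(0x13,0xa3) -> 0xb6
vd[2] add(0x30,0x54) -> 0x84
vd[3] add(0x38,0x72) -> 0xaa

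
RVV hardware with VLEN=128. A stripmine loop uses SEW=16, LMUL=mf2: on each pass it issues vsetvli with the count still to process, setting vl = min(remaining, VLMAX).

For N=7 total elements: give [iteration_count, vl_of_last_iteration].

VLMAX = VLEN×LMUL/SEW = 128×1/2/16 = 4
7 elements at 4/iter → 2 passes, remainder 3 on the last

[iterations, last_vl] = [2, 3]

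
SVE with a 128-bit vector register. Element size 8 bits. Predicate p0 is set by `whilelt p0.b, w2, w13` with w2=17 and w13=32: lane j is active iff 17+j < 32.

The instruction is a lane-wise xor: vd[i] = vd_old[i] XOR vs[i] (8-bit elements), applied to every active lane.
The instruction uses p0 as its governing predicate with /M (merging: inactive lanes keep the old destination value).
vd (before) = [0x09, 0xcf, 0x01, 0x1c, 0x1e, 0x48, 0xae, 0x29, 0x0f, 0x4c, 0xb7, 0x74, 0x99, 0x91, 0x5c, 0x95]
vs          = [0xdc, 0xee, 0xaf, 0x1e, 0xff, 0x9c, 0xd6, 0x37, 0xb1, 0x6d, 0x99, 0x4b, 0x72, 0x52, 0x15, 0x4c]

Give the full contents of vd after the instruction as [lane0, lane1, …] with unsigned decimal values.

128-bit reg / 8-bit elem → 16 lanes
whilelt: lane j active iff 17+j < 32 → j < 15 → 15 active
[0] xor(0x09,0xdc) = 0xd5
[1] xor(0xcf,0xee) = 0x21
[2] xor(0x01,0xaf) = 0xae
[3] xor(0x1c,0x1e) = 0x02
[4] xor(0x1e,0xff) = 0xe1
[5] xor(0x48,0x9c) = 0xd4
[6] xor(0xae,0xd6) = 0x78
[7] xor(0x29,0x37) = 0x1e
[8] xor(0x0f,0xb1) = 0xbe
[9] xor(0x4c,0x6d) = 0x21
[10] xor(0xb7,0x99) = 0x2e
[11] xor(0x74,0x4b) = 0x3f
[12] xor(0x99,0x72) = 0xeb
[13] xor(0x91,0x52) = 0xc3
[14] xor(0x5c,0x15) = 0x49
[15] tail/keep = 0x95

vd = [213, 33, 174, 2, 225, 212, 120, 30, 190, 33, 46, 63, 235, 195, 73, 149]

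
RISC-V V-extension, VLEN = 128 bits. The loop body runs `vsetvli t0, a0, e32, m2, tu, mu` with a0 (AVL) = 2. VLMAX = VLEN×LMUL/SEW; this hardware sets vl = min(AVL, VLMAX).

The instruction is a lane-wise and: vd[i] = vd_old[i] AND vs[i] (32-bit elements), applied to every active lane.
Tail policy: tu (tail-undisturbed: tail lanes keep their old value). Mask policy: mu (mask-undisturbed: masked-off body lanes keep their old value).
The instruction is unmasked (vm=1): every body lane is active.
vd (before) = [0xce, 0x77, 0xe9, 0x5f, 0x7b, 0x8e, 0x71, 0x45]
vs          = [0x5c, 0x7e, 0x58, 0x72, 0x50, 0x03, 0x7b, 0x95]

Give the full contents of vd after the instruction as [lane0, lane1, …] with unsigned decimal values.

vd = [76, 118, 233, 95, 123, 142, 113, 69]

VLMAX = VLEN×LMUL/SEW = 128×2/32 = 8
AVL=2 ≤ VLMAX=8, so vl = 2
lane  0: and(0xce,0x5c) ⇒ 0x4c
lane  1: and(0x77,0x7e) ⇒ 0x76
lane  2: tail/keep ⇒ 0xe9
lane  3: tail/keep ⇒ 0x5f
lane  4: tail/keep ⇒ 0x7b
lane  5: tail/keep ⇒ 0x8e
lane  6: tail/keep ⇒ 0x71
lane  7: tail/keep ⇒ 0x45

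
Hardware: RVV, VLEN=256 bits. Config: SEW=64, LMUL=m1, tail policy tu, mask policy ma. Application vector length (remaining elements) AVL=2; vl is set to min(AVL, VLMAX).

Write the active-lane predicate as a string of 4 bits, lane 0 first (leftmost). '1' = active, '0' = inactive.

VLMAX = (256 × 1) / 64 = 4 lanes
vl = min(AVL, VLMAX) = min(2, 4) = 2
bits (lane 0 leftmost): 1100

predicate = 1100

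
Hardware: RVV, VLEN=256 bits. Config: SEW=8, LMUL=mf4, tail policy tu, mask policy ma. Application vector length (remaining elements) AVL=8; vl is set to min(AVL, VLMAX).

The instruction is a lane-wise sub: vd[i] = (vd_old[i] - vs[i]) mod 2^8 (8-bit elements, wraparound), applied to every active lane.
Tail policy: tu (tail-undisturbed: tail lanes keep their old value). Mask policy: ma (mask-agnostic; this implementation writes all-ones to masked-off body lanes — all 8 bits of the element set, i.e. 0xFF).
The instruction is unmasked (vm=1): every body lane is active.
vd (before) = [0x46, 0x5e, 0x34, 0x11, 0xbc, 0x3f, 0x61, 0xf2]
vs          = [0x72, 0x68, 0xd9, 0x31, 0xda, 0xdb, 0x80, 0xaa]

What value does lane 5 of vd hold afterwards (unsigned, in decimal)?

VLMAX = VLEN×LMUL/SEW = 256×1/4/8 = 8
vl = min(AVL, VLMAX) = min(8, 8) = 8
  i=0: sub(0x46,0x72) → 212
  i=1: sub(0x5e,0x68) → 246
  i=2: sub(0x34,0xd9) → 91
  i=3: sub(0x11,0x31) → 224
  i=4: sub(0xbc,0xda) → 226
  i=5: sub(0x3f,0xdb) → 100
  i=6: sub(0x61,0x80) → 225
  i=7: sub(0xf2,0xaa) → 72

vd[5] = 100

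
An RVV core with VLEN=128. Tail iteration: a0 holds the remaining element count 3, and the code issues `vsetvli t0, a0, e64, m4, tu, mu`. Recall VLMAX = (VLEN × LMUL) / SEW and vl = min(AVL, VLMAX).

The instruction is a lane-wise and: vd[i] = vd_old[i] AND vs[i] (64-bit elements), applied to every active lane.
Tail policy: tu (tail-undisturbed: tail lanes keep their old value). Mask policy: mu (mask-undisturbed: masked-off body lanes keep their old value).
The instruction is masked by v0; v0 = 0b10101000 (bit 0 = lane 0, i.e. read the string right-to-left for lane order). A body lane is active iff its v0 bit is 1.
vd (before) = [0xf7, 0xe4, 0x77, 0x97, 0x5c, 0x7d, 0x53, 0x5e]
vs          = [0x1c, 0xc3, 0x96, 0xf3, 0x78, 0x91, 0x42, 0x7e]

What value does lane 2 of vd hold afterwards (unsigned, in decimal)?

vd[2] = 119

lanes per group: 128·4/64 = 8
vl ← min(3, 8) = 3
vd[0] mask-off/keep -> 0xf7
vd[1] mask-off/keep -> 0xe4
vd[2] mask-off/keep -> 0x77
vd[3] tail/keep -> 0x97
vd[4] tail/keep -> 0x5c
vd[5] tail/keep -> 0x7d
vd[6] tail/keep -> 0x53
vd[7] tail/keep -> 0x5e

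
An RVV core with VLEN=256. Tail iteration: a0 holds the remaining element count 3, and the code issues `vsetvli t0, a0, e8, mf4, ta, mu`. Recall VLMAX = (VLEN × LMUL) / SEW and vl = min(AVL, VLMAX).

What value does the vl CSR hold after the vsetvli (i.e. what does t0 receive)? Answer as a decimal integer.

vl = 3

VLMAX = VLEN×LMUL/SEW = 256×1/4/8 = 8
vl = min(AVL, VLMAX) = min(3, 8) = 3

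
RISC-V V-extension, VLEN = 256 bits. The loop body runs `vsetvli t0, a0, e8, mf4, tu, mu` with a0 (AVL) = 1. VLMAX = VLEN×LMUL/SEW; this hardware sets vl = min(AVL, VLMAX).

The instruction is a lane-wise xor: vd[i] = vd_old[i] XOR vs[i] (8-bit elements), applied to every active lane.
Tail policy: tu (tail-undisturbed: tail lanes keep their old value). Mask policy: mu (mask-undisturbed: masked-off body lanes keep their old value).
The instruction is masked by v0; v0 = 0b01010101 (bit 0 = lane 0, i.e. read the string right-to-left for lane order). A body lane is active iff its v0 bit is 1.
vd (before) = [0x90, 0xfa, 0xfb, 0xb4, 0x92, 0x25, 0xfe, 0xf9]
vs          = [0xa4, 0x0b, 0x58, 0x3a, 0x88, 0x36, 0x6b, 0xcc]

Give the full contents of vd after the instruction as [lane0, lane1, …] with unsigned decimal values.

VLMAX = (256 × 1/4) / 8 = 8 lanes
AVL=1 ≤ VLMAX=8, so vl = 1
[0] xor(0x90,0xa4) = 0x34
[1] tail/keep = 0xfa
[2] tail/keep = 0xfb
[3] tail/keep = 0xb4
[4] tail/keep = 0x92
[5] tail/keep = 0x25
[6] tail/keep = 0xfe
[7] tail/keep = 0xf9

vd = [52, 250, 251, 180, 146, 37, 254, 249]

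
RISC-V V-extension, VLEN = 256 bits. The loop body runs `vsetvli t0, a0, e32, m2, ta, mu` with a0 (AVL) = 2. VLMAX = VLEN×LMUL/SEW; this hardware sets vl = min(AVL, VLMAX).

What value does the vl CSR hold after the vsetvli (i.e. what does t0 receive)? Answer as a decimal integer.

lanes per group: 256·2/32 = 16
vl = min(AVL, VLMAX) = min(2, 16) = 2

vl = 2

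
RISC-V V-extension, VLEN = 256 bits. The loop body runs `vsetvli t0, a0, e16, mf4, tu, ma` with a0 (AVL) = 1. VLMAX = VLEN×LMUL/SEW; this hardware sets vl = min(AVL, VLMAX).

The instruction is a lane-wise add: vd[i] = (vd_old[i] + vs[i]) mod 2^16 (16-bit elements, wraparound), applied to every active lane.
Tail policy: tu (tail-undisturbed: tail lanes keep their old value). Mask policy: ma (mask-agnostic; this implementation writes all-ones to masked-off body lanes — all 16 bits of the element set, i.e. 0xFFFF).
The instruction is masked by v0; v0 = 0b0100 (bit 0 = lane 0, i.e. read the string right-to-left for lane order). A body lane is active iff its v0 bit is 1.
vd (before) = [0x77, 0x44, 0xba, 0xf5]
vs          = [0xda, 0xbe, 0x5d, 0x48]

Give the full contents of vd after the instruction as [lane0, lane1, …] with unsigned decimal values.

vd = [65535, 68, 186, 245]

lanes per group: 256·1/4/16 = 4
vl = min(AVL, VLMAX) = min(1, 4) = 1
lane  0: mask-off/ones ⇒ 0xffff
lane  1: tail/keep ⇒ 0x44
lane  2: tail/keep ⇒ 0xba
lane  3: tail/keep ⇒ 0xf5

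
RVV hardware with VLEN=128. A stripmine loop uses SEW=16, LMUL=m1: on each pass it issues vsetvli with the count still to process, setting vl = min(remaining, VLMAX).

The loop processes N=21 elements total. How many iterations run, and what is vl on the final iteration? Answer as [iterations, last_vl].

[iterations, last_vl] = [3, 5]

lanes per group: 128·1/16 = 8
iterations = ceil(21/8) = 3; final-pass vl = 5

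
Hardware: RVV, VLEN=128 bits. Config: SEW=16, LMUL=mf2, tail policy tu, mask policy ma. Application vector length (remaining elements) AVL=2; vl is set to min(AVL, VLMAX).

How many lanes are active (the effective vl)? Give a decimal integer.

vl = 2

VLMAX = (128 × 1/2) / 16 = 4 lanes
vl = min(AVL, VLMAX) = min(2, 4) = 2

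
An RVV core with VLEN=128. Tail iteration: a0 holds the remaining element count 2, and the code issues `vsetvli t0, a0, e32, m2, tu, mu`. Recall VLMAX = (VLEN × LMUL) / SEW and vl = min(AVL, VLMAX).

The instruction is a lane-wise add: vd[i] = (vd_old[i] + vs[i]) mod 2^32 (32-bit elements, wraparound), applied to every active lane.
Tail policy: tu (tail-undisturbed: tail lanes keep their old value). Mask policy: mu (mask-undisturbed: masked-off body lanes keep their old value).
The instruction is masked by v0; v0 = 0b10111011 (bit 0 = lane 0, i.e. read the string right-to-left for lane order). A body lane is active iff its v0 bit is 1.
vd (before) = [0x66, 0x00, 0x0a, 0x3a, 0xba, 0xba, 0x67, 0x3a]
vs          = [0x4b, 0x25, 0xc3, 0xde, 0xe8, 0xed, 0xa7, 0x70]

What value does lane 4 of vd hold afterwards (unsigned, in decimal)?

lanes per group: 128·2/32 = 8
vl ← min(2, 8) = 2
[0] add(0x66,0x4b) = 0xb1
[1] add(0x00,0x25) = 0x25
[2] tail/keep = 0x0a
[3] tail/keep = 0x3a
[4] tail/keep = 0xba
[5] tail/keep = 0xba
[6] tail/keep = 0x67
[7] tail/keep = 0x3a

vd[4] = 186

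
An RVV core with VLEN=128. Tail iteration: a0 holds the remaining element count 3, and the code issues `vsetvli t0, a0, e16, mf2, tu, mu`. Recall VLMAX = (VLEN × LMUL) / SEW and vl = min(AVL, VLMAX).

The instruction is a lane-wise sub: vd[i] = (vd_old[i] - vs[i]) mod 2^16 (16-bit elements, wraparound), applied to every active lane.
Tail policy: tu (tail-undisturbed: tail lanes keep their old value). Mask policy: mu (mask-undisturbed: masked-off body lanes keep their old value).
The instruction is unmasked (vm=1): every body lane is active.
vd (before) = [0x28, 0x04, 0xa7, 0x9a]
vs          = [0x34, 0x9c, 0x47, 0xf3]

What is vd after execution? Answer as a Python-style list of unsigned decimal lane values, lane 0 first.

VLMAX = VLEN×LMUL/SEW = 128×1/2/16 = 4
vl = min(AVL, VLMAX) = min(3, 4) = 3
lane  0: sub(0x28,0x34) ⇒ 0xfff4
lane  1: sub(0x04,0x9c) ⇒ 0xff68
lane  2: sub(0xa7,0x47) ⇒ 0x60
lane  3: tail/keep ⇒ 0x9a

vd = [65524, 65384, 96, 154]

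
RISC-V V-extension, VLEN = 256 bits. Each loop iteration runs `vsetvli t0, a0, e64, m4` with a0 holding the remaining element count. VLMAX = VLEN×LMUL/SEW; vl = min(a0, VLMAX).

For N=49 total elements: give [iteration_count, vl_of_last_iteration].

VLMAX = VLEN×LMUL/SEW = 256×4/64 = 16
N=49: ⌈49/16⌉ = 4 iters; last vl = 49 − 3×16 = 1

[iterations, last_vl] = [4, 1]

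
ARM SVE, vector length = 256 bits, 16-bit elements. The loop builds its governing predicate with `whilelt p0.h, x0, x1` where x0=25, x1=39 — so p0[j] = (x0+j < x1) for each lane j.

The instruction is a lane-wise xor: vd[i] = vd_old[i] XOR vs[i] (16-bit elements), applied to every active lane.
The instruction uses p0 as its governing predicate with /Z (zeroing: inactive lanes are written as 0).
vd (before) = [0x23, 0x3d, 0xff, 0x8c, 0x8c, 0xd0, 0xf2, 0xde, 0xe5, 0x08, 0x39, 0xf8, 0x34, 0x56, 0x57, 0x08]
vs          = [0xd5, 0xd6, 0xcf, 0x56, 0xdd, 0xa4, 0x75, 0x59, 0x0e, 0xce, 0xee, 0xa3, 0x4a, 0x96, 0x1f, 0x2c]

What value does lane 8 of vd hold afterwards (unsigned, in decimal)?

vd[8] = 235

256-bit reg / 16-bit elem → 16 lanes
whilelt: lane j active iff 25+j < 39 → j < 14 → 14 active
vd[0] xor(0x23,0xd5) -> 0xf6
vd[1] xor(0x3d,0xd6) -> 0xeb
vd[2] xor(0xff,0xcf) -> 0x30
vd[3] xor(0x8c,0x56) -> 0xda
vd[4] xor(0x8c,0xdd) -> 0x51
vd[5] xor(0xd0,0xa4) -> 0x74
vd[6] xor(0xf2,0x75) -> 0x87
vd[7] xor(0xde,0x59) -> 0x87
vd[8] xor(0xe5,0x0e) -> 0xeb
vd[9] xor(0x08,0xce) -> 0xc6
vd[10] xor(0x39,0xee) -> 0xd7
vd[11] xor(0xf8,0xa3) -> 0x5b
vd[12] xor(0x34,0x4a) -> 0x7e
vd[13] xor(0x56,0x96) -> 0xc0
vd[14] tail/zero -> 0x00
vd[15] tail/zero -> 0x00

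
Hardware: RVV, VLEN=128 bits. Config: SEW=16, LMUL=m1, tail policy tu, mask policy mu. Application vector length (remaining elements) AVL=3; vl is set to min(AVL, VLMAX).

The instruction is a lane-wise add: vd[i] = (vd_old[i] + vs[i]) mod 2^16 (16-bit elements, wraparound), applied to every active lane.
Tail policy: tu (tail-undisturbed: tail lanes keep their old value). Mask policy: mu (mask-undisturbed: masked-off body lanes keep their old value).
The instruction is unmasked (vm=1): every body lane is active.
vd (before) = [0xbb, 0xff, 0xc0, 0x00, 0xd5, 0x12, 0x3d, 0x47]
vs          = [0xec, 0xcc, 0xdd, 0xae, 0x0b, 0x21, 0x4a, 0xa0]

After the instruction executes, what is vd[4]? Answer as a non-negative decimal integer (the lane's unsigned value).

vd[4] = 213

VLMAX = VLEN×LMUL/SEW = 128×1/16 = 8
vl = min(AVL, VLMAX) = min(3, 8) = 3
  i=0: add(0xbb,0xec) → 423
  i=1: add(0xff,0xcc) → 459
  i=2: add(0xc0,0xdd) → 413
  i=3: tail/keep → 0
  i=4: tail/keep → 213
  i=5: tail/keep → 18
  i=6: tail/keep → 61
  i=7: tail/keep → 71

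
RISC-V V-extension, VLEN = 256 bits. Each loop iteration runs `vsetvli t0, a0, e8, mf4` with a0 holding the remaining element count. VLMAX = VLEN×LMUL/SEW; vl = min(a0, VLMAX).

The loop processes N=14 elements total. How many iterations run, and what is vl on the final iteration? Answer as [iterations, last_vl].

[iterations, last_vl] = [2, 6]

lanes per group: 256·1/4/8 = 8
iterations = ceil(14/8) = 2; final-pass vl = 6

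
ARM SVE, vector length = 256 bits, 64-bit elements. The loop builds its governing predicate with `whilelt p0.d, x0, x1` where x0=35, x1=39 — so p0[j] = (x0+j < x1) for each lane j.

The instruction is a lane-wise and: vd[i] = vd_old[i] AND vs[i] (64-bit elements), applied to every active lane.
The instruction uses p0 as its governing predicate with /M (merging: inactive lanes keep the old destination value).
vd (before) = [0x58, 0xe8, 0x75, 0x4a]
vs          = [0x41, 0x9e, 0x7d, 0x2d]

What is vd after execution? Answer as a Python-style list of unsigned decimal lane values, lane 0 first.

vd = [64, 136, 117, 8]

256-bit reg / 64-bit elem → 4 lanes
active while 35+j < 39, i.e. j ∈ [0,4) capped at 4 ⇒ 4
vd[0] and(0x58,0x41) -> 0x40
vd[1] and(0xe8,0x9e) -> 0x88
vd[2] and(0x75,0x7d) -> 0x75
vd[3] and(0x4a,0x2d) -> 0x08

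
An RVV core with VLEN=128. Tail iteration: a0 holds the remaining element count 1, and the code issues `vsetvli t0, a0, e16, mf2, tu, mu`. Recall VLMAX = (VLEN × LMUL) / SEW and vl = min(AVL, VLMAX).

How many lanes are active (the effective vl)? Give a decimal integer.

vl = 1

VLMAX = (128 × 1/2) / 16 = 4 lanes
AVL=1 ≤ VLMAX=4, so vl = 1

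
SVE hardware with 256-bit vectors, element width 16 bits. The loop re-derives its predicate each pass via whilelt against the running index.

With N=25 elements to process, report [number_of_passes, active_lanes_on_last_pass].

[iterations, last_vl] = [2, 9]

lane count: 256 div 16 = 16
iterations = ceil(25/16) = 2; final-pass vl = 9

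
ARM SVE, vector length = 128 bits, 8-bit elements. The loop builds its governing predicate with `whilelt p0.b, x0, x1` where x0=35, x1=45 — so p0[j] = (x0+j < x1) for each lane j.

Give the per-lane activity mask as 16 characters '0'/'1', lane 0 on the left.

128-bit reg / 8-bit elem → 16 lanes
p0[j] = (35+j < 45); true for j=0..9 → 10 lanes set
bits (lane 0 leftmost): 1111111111000000

predicate = 1111111111000000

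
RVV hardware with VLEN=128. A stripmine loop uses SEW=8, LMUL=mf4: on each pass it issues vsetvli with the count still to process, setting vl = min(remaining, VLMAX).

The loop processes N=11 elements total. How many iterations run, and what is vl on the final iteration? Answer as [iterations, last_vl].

lanes per group: 128·1/4/8 = 4
11 elements at 4/iter → 3 passes, remainder 3 on the last

[iterations, last_vl] = [3, 3]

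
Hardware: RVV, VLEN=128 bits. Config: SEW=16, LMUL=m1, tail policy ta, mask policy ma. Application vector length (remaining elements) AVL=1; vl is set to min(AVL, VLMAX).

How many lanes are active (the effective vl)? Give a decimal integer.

VLMAX = (128 × 1) / 16 = 8 lanes
vl ← min(1, 8) = 1

vl = 1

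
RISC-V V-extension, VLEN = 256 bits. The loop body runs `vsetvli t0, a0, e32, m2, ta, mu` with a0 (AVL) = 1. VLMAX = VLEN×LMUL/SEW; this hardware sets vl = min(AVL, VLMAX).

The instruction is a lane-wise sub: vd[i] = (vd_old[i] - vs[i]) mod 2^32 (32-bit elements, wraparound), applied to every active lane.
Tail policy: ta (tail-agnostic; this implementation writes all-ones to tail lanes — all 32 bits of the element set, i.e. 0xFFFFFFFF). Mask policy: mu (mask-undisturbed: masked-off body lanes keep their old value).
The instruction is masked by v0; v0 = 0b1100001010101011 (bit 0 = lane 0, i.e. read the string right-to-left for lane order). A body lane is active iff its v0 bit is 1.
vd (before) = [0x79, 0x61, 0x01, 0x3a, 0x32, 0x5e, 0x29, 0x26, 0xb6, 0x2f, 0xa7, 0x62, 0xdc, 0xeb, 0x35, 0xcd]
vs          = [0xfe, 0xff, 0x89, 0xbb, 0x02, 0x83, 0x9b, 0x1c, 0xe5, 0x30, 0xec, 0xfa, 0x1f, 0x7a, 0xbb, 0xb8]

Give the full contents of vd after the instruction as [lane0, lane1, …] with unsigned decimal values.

VLMAX = (256 × 2) / 32 = 16 lanes
vl = min(AVL, VLMAX) = min(1, 16) = 1
[0] sub(0x79,0xfe) = 0xffffff7b
[1] tail/ones = 0xffffffff
[2] tail/ones = 0xffffffff
[3] tail/ones = 0xffffffff
[4] tail/ones = 0xffffffff
[5] tail/ones = 0xffffffff
[6] tail/ones = 0xffffffff
[7] tail/ones = 0xffffffff
[8] tail/ones = 0xffffffff
[9] tail/ones = 0xffffffff
[10] tail/ones = 0xffffffff
[11] tail/ones = 0xffffffff
[12] tail/ones = 0xffffffff
[13] tail/ones = 0xffffffff
[14] tail/ones = 0xffffffff
[15] tail/ones = 0xffffffff

vd = [4294967163, 4294967295, 4294967295, 4294967295, 4294967295, 4294967295, 4294967295, 4294967295, 4294967295, 4294967295, 4294967295, 4294967295, 4294967295, 4294967295, 4294967295, 4294967295]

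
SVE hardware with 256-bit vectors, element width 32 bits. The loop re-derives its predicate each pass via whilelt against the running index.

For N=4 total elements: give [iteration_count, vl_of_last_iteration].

[iterations, last_vl] = [1, 4]

lane count: 256 div 32 = 8
4 elements at 8/iter → 1 passes, remainder 4 on the last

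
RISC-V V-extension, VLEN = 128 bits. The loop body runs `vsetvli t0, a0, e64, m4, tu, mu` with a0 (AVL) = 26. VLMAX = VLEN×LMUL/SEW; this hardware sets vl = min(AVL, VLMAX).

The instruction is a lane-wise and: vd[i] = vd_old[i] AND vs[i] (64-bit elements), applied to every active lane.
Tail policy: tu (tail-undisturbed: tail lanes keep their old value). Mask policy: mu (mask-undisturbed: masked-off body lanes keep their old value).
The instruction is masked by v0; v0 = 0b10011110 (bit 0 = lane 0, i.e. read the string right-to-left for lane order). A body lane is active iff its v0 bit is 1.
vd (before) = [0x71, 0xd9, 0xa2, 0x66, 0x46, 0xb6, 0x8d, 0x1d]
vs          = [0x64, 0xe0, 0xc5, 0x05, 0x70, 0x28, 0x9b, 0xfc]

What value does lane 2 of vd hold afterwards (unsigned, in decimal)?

vd[2] = 128

lanes per group: 128·4/64 = 8
vl ← min(26, 8) = 8
[0] mask-off/keep = 0x71
[1] and(0xd9,0xe0) = 0xc0
[2] and(0xa2,0xc5) = 0x80
[3] and(0x66,0x05) = 0x04
[4] and(0x46,0x70) = 0x40
[5] mask-off/keep = 0xb6
[6] mask-off/keep = 0x8d
[7] and(0x1d,0xfc) = 0x1c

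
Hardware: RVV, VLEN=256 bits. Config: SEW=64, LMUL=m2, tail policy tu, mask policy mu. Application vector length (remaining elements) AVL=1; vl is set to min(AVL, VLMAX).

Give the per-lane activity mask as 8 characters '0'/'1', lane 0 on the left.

VLMAX = VLEN×LMUL/SEW = 256×2/64 = 8
vl ← min(1, 8) = 1
bits (lane 0 leftmost): 10000000

predicate = 10000000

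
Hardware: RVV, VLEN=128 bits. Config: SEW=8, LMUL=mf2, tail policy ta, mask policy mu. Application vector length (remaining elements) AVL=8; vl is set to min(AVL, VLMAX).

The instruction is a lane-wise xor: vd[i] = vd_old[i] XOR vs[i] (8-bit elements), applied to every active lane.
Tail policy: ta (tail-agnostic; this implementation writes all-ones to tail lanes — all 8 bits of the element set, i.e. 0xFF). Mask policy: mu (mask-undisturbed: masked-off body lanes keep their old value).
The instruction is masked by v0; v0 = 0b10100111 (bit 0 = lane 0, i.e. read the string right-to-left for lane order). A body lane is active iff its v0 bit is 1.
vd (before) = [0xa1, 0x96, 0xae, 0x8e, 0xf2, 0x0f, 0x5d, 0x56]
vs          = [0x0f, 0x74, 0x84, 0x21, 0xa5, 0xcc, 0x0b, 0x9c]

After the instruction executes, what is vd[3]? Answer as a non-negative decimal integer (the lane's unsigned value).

VLMAX = VLEN×LMUL/SEW = 128×1/2/8 = 8
AVL=8 ≤ VLMAX=8, so vl = 8
  i=0: xor(0xa1,0x0f) → 174
  i=1: xor(0x96,0x74) → 226
  i=2: xor(0xae,0x84) → 42
  i=3: mask-off/keep → 142
  i=4: mask-off/keep → 242
  i=5: xor(0x0f,0xcc) → 195
  i=6: mask-off/keep → 93
  i=7: xor(0x56,0x9c) → 202

vd[3] = 142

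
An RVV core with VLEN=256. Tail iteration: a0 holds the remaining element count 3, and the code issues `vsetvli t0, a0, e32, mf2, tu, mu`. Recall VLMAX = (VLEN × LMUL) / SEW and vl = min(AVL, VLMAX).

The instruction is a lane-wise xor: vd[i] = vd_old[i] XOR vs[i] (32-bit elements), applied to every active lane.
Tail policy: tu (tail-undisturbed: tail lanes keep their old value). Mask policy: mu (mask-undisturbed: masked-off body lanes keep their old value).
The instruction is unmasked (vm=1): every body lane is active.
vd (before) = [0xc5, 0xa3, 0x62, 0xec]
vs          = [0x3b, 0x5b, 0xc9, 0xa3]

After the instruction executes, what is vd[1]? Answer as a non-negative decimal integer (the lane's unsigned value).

lanes per group: 256·1/2/32 = 4
vl = min(AVL, VLMAX) = min(3, 4) = 3
lane  0: xor(0xc5,0x3b) ⇒ 0xfe
lane  1: xor(0xa3,0x5b) ⇒ 0xf8
lane  2: xor(0x62,0xc9) ⇒ 0xab
lane  3: tail/keep ⇒ 0xec

vd[1] = 248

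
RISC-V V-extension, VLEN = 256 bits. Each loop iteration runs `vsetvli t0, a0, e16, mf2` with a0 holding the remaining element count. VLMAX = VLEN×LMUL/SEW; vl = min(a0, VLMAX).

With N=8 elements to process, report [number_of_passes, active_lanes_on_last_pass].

VLMAX = (256 × 1/2) / 16 = 8 lanes
N=8: ⌈8/8⌉ = 1 iters; last vl = 8 − 0×8 = 8

[iterations, last_vl] = [1, 8]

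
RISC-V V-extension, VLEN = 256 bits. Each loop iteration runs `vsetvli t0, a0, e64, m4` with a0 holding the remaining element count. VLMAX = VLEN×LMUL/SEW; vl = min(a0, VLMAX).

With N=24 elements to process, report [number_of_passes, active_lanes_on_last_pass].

[iterations, last_vl] = [2, 8]

VLMAX = (256 × 4) / 64 = 16 lanes
N=24: ⌈24/16⌉ = 2 iters; last vl = 24 − 1×16 = 8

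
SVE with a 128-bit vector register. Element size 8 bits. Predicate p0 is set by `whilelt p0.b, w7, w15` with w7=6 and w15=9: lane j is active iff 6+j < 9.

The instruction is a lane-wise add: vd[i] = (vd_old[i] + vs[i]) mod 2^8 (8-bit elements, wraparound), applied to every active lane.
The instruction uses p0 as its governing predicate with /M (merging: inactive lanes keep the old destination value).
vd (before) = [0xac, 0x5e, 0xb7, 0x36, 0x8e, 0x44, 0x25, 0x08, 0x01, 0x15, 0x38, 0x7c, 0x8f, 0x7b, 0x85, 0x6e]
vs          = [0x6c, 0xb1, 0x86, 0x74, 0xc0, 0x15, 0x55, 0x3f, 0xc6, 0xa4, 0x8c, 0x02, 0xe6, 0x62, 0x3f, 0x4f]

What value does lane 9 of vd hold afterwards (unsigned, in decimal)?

128-bit reg / 8-bit elem → 16 lanes
whilelt: lane j active iff 6+j < 9 → j < 3 → 3 active
  i=0: add(0xac,0x6c) → 24
  i=1: add(0x5e,0xb1) → 15
  i=2: add(0xb7,0x86) → 61
  i=3: tail/keep → 54
  i=4: tail/keep → 142
  i=5: tail/keep → 68
  i=6: tail/keep → 37
  i=7: tail/keep → 8
  i=8: tail/keep → 1
  i=9: tail/keep → 21
  i=10: tail/keep → 56
  i=11: tail/keep → 124
  i=12: tail/keep → 143
  i=13: tail/keep → 123
  i=14: tail/keep → 133
  i=15: tail/keep → 110

vd[9] = 21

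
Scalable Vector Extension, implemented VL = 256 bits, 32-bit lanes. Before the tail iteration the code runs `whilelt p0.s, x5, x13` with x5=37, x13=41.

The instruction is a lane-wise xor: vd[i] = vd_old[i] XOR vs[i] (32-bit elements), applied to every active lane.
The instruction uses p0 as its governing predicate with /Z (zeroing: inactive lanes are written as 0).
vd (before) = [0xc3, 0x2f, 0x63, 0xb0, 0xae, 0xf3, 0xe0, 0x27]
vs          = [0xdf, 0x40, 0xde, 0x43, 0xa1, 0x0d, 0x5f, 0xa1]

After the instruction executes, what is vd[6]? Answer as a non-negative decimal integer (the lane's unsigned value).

lane count: 256 div 32 = 8
whilelt: lane j active iff 37+j < 41 → j < 4 → 4 active
vd[0] xor(0xc3,0xdf) -> 0x1c
vd[1] xor(0x2f,0x40) -> 0x6f
vd[2] xor(0x63,0xde) -> 0xbd
vd[3] xor(0xb0,0x43) -> 0xf3
vd[4] tail/zero -> 0x00
vd[5] tail/zero -> 0x00
vd[6] tail/zero -> 0x00
vd[7] tail/zero -> 0x00

vd[6] = 0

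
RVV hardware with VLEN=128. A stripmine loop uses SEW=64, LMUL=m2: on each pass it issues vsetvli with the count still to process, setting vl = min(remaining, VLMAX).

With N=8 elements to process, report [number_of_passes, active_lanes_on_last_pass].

VLMAX = (128 × 2) / 64 = 4 lanes
8 elements at 4/iter → 2 passes, remainder 4 on the last

[iterations, last_vl] = [2, 4]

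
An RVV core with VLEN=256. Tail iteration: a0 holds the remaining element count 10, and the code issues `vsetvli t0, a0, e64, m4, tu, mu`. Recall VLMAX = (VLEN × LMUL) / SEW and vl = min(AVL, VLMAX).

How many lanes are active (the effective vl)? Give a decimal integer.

VLMAX = (256 × 4) / 64 = 16 lanes
vl ← min(10, 16) = 10

vl = 10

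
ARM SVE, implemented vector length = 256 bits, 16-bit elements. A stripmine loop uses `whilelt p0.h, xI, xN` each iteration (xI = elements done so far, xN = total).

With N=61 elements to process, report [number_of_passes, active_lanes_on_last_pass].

register lanes = 256/16 = 16
iterations = ceil(61/16) = 4; final-pass vl = 13

[iterations, last_vl] = [4, 13]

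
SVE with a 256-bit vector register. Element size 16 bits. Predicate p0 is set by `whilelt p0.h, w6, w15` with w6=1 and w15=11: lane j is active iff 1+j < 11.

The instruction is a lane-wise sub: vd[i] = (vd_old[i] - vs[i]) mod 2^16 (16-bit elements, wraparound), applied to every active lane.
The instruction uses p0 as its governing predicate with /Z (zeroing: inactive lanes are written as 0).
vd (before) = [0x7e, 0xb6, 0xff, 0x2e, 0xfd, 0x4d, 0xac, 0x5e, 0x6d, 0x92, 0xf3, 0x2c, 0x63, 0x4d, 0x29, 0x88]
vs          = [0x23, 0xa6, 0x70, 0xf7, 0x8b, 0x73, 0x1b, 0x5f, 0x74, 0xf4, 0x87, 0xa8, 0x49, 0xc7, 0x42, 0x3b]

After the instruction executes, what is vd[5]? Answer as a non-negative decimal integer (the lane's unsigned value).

lane count: 256 div 16 = 16
p0[j] = (1+j < 11); true for j=0..9 → 10 lanes set
lane  0: sub(0x7e,0x23) ⇒ 0x5b
lane  1: sub(0xb6,0xa6) ⇒ 0x10
lane  2: sub(0xff,0x70) ⇒ 0x8f
lane  3: sub(0x2e,0xf7) ⇒ 0xff37
lane  4: sub(0xfd,0x8b) ⇒ 0x72
lane  5: sub(0x4d,0x73) ⇒ 0xffda
lane  6: sub(0xac,0x1b) ⇒ 0x91
lane  7: sub(0x5e,0x5f) ⇒ 0xffff
lane  8: sub(0x6d,0x74) ⇒ 0xfff9
lane  9: sub(0x92,0xf4) ⇒ 0xff9e
lane 10: tail/zero ⇒ 0x00
lane 11: tail/zero ⇒ 0x00
lane 12: tail/zero ⇒ 0x00
lane 13: tail/zero ⇒ 0x00
lane 14: tail/zero ⇒ 0x00
lane 15: tail/zero ⇒ 0x00

vd[5] = 65498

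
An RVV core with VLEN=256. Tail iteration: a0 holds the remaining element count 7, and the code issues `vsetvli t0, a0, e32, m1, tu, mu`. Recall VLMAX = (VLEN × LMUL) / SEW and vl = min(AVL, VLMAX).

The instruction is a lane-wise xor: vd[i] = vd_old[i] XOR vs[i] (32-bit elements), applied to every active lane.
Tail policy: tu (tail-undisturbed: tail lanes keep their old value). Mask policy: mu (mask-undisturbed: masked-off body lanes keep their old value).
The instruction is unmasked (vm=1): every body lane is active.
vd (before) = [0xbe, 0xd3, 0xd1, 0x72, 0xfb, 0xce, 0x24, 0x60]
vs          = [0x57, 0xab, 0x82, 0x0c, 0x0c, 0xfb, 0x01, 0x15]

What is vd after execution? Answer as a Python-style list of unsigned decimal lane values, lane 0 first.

vd = [233, 120, 83, 126, 247, 53, 37, 96]

VLMAX = VLEN×LMUL/SEW = 256×1/32 = 8
vl = min(AVL, VLMAX) = min(7, 8) = 7
lane  0: xor(0xbe,0x57) ⇒ 0xe9
lane  1: xor(0xd3,0xab) ⇒ 0x78
lane  2: xor(0xd1,0x82) ⇒ 0x53
lane  3: xor(0x72,0x0c) ⇒ 0x7e
lane  4: xor(0xfb,0x0c) ⇒ 0xf7
lane  5: xor(0xce,0xfb) ⇒ 0x35
lane  6: xor(0x24,0x01) ⇒ 0x25
lane  7: tail/keep ⇒ 0x60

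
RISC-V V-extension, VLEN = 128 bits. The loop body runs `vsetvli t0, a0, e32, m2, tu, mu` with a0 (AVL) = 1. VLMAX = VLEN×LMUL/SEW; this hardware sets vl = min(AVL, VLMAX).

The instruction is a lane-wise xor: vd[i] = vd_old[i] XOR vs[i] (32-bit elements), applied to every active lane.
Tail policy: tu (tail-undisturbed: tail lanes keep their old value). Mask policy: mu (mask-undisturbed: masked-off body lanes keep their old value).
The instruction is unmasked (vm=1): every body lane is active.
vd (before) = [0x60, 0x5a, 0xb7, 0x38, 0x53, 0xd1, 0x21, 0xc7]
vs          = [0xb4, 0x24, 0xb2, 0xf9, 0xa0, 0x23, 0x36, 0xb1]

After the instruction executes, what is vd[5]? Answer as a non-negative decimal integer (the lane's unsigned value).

lanes per group: 128·2/32 = 8
vl = min(AVL, VLMAX) = min(1, 8) = 1
  i=0: xor(0x60,0xb4) → 212
  i=1: tail/keep → 90
  i=2: tail/keep → 183
  i=3: tail/keep → 56
  i=4: tail/keep → 83
  i=5: tail/keep → 209
  i=6: tail/keep → 33
  i=7: tail/keep → 199

vd[5] = 209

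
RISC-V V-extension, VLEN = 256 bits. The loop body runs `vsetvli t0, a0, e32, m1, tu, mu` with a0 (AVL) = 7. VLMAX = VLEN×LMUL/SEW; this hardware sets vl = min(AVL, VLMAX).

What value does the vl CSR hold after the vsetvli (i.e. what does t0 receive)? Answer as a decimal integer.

vl = 7

lanes per group: 256·1/32 = 8
vl ← min(7, 8) = 7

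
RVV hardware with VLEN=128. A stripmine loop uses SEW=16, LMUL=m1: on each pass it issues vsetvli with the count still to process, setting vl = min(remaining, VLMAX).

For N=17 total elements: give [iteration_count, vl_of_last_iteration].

[iterations, last_vl] = [3, 1]

lanes per group: 128·1/16 = 8
iterations = ceil(17/8) = 3; final-pass vl = 1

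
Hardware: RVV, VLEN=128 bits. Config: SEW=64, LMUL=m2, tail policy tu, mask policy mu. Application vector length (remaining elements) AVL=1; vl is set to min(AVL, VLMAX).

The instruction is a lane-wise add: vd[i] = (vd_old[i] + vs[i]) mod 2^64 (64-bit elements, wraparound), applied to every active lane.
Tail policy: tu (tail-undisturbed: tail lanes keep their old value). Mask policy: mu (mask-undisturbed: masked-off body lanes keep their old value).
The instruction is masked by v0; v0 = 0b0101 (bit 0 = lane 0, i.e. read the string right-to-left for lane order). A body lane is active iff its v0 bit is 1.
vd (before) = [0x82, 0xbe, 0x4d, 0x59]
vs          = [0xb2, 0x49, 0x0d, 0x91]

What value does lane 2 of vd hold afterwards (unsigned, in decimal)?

lanes per group: 128·2/64 = 4
vl ← min(1, 4) = 1
vd[0] add(0x82,0xb2) -> 0x134
vd[1] tail/keep -> 0xbe
vd[2] tail/keep -> 0x4d
vd[3] tail/keep -> 0x59

vd[2] = 77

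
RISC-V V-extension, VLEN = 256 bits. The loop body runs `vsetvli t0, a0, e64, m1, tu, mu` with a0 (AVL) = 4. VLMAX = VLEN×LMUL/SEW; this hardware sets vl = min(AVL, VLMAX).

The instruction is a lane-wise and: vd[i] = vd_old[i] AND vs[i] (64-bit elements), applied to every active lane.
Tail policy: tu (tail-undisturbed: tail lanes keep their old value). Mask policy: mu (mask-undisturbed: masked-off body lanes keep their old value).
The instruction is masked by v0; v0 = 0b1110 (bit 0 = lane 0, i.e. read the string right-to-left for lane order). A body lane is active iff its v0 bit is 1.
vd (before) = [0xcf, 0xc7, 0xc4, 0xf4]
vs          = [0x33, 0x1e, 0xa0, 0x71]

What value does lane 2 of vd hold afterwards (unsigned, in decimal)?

vd[2] = 128

VLMAX = (256 × 1) / 64 = 4 lanes
vl = min(AVL, VLMAX) = min(4, 4) = 4
vd[0] mask-off/keep -> 0xcf
vd[1] and(0xc7,0x1e) -> 0x06
vd[2] and(0xc4,0xa0) -> 0x80
vd[3] and(0xf4,0x71) -> 0x70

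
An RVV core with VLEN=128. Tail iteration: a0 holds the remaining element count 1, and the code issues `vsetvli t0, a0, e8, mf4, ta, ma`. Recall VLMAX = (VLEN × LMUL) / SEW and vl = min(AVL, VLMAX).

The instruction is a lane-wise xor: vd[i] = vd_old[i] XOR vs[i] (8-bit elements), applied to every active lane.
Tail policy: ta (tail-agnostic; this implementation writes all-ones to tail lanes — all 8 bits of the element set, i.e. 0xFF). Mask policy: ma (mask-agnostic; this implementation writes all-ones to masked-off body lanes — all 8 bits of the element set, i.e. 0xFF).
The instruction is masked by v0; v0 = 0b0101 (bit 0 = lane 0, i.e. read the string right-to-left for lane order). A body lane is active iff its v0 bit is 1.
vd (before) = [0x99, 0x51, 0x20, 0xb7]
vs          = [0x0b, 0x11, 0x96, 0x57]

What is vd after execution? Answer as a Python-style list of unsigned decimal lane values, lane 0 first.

lanes per group: 128·1/4/8 = 4
vl = min(AVL, VLMAX) = min(1, 4) = 1
vd[0] xor(0x99,0x0b) -> 0x92
vd[1] tail/ones -> 0xff
vd[2] tail/ones -> 0xff
vd[3] tail/ones -> 0xff

vd = [146, 255, 255, 255]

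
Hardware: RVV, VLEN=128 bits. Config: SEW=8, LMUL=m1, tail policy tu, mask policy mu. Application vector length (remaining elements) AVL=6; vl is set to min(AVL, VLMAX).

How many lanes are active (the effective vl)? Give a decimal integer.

lanes per group: 128·1/8 = 16
vl = min(AVL, VLMAX) = min(6, 16) = 6

vl = 6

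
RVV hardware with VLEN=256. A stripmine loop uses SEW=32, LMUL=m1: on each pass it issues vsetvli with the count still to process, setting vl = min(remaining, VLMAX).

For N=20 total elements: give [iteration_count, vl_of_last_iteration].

VLMAX = VLEN×LMUL/SEW = 256×1/32 = 8
iterations = ceil(20/8) = 3; final-pass vl = 4

[iterations, last_vl] = [3, 4]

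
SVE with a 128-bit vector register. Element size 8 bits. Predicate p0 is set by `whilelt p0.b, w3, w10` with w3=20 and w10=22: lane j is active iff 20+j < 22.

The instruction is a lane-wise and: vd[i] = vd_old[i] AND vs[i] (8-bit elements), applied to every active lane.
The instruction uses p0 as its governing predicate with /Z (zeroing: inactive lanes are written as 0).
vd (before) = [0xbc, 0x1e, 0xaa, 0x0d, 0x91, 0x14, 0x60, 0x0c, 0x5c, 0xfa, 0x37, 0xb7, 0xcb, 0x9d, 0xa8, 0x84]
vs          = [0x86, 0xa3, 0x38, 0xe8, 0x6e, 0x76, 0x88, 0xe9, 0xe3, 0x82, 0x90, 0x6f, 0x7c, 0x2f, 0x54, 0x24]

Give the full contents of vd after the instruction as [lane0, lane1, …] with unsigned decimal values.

register lanes = 128/8 = 16
whilelt: lane j active iff 20+j < 22 → j < 2 → 2 active
  i=0: and(0xbc,0x86) → 132
  i=1: and(0x1e,0xa3) → 2
  i=2: tail/zero → 0
  i=3: tail/zero → 0
  i=4: tail/zero → 0
  i=5: tail/zero → 0
  i=6: tail/zero → 0
  i=7: tail/zero → 0
  i=8: tail/zero → 0
  i=9: tail/zero → 0
  i=10: tail/zero → 0
  i=11: tail/zero → 0
  i=12: tail/zero → 0
  i=13: tail/zero → 0
  i=14: tail/zero → 0
  i=15: tail/zero → 0

vd = [132, 2, 0, 0, 0, 0, 0, 0, 0, 0, 0, 0, 0, 0, 0, 0]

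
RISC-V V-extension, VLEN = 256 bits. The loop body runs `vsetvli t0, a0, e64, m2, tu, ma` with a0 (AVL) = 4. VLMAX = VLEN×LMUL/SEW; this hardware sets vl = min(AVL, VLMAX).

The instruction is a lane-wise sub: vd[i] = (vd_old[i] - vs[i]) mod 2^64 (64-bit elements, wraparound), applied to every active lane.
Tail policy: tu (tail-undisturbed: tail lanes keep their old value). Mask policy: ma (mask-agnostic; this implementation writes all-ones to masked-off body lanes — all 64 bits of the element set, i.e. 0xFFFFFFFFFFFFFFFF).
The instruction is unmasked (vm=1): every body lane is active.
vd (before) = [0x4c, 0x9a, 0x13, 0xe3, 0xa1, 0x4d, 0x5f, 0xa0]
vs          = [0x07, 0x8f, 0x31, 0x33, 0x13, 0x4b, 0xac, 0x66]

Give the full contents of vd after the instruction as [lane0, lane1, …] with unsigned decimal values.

vd = [69, 11, 18446744073709551586, 176, 161, 77, 95, 160]

VLMAX = (256 × 2) / 64 = 8 lanes
AVL=4 ≤ VLMAX=8, so vl = 4
lane  0: sub(0x4c,0x07) ⇒ 0x45
lane  1: sub(0x9a,0x8f) ⇒ 0x0b
lane  2: sub(0x13,0x31) ⇒ 0xffffffffffffffe2
lane  3: sub(0xe3,0x33) ⇒ 0xb0
lane  4: tail/keep ⇒ 0xa1
lane  5: tail/keep ⇒ 0x4d
lane  6: tail/keep ⇒ 0x5f
lane  7: tail/keep ⇒ 0xa0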